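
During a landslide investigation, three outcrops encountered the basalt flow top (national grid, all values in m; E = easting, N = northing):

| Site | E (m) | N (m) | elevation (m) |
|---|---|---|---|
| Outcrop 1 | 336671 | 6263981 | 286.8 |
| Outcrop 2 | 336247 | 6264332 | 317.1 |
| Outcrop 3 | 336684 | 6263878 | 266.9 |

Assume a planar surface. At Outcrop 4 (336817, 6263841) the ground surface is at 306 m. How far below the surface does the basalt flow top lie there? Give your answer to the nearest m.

34 m

Two edge vectors: Outcrop 1→Outcrop 2 = (-424, 351, 30.3), Outcrop 1→Outcrop 3 = (13, -103, -19.9).
Normal n = (Outcrop 1→Outcrop 2) × (Outcrop 1→Outcrop 3) = (-3864, -8043.7, 39109).
So ∂z/∂E = −n_x/n_z = 0.09880079 and ∂z/∂N = −n_y/n_z = 0.20567389.
Intercept c from Outcrop 1: 286.8 − 33263.36 − 1288337.31 = −1321313.87.
At (336817, 6263841): z_contact = 33277.8 + 1288308.5 − 1321313.87 = 272.4 m.
Depth below ground = 306 − 272.4 = 34 m.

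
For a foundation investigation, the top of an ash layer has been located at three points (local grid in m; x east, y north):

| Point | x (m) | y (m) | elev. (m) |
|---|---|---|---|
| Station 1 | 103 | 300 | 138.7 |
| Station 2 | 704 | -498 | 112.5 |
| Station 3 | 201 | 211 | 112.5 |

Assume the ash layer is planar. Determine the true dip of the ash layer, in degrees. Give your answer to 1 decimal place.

42.7°

Let the plane be z = a·x + b·y + c.
Station 2−Station 1: 601a − 798b = −26.2;  Station 3−Station 1: 98a − 89b = −26.2.
Solving gives a = −0.75160, b = −0.53322.
Gradient magnitude |∇z| = √(a² + b²) = √(0.56490 + 0.28433) = 0.92154.
True dip = arctan(0.92154) = 42.7°, dipping toward NE (azimuth ≈ 055°).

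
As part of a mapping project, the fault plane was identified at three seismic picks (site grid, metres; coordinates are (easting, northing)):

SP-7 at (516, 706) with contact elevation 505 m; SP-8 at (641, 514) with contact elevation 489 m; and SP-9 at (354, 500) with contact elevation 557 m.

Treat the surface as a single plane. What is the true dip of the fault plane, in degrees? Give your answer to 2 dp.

Two edge vectors: SP-7→SP-8 = (125, -192, -16), SP-7→SP-9 = (-162, -206, 52).
Normal n = (SP-7→SP-8) × (SP-7→SP-9) = (-13280, -3908, -56854).
So ∂z/∂E = −n_x/n_z = −0.23358 and ∂z/∂N = −n_y/n_z = −0.06874.
Gradient magnitude |∇z| = √(a² + b²) = √(0.05456 + 0.00472) = 0.24348.
True dip = arctan(0.24348) = 13.68°, dipping toward ENE (azimuth ≈ 074°).

13.68°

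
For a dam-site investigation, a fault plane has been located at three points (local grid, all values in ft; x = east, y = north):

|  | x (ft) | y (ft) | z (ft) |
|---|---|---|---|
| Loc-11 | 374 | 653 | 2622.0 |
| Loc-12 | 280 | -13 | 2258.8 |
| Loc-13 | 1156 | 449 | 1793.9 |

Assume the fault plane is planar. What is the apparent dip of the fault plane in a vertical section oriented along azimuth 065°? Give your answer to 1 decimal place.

27.4°

Two edge vectors: Loc-11→Loc-12 = (-94, -666, -363.2), Loc-11→Loc-13 = (782, -204, -828.1).
Normal n = (Loc-11→Loc-12) × (Loc-11→Loc-13) = (477421.8, -361863.8, 539988).
So ∂z/∂x = −n_x/n_z = −0.88413 and ∂z/∂y = −n_y/n_z = 0.67013.
Unit vector along 065° is (sin 65°, cos 65°) = (0.9063, 0.4226).
Slope in that direction = a·(0.9063) + b·(0.4226) = −0.51809.
Apparent dip = arctan|0.51809| = 27.4° (true dip is 48.0°, so apparent ≤ true as expected).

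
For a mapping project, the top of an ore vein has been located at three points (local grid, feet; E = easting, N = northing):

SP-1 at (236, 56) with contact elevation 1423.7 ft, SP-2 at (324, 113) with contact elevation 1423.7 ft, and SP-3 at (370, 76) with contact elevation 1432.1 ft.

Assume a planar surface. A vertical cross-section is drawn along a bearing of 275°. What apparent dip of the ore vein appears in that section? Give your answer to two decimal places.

5.26°

Two edge vectors: SP-1→SP-2 = (88, 57, 0), SP-1→SP-3 = (134, 20, 8.4).
Normal n = (SP-1→SP-2) × (SP-1→SP-3) = (478.8, -739.2, -5878).
So ∂z/∂E = −n_x/n_z = 0.08146 and ∂z/∂N = −n_y/n_z = −0.12576.
Unit vector along 275° is (sin 275°, cos 275°) = (-0.9962, 0.0872).
Slope in that direction = a·(-0.9962) + b·(0.0872) = −0.09211.
Apparent dip = arctan|0.09211| = 5.26° (true dip is 8.5°, so apparent ≤ true as expected).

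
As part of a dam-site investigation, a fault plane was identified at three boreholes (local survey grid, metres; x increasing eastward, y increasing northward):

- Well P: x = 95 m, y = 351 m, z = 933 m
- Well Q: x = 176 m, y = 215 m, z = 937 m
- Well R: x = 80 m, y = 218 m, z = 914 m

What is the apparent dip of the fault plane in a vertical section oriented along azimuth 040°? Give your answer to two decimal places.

Let the plane be z = a·x + b·y + c.
Well Q−Well P: 81a − 136b = 4;  Well R−Well P: −15a − 133b = −19.
Solving gives a = 0.24319, b = 0.11543.
Unit vector along 040° is (sin 40°, cos 40°) = (0.6428, 0.7660).
Slope in that direction = a·(0.6428) + b·(0.7660) = 0.24474.
Apparent dip = arctan|0.24474| = 13.75° (true dip is 15.1°, so apparent ≤ true as expected).

13.75°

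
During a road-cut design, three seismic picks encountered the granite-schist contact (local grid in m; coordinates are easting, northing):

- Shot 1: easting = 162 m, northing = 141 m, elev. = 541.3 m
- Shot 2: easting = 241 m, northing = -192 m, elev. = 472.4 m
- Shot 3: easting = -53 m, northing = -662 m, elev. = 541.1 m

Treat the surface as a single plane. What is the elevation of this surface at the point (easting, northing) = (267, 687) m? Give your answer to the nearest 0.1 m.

558.3 m

Let the plane be z = a·easting + b·northing + c.
Shot 2−Shot 1: 79a − 333b = −68.9;  Shot 3−Shot 1: −215a − 803b = −0.2.
Solving gives a = −0.40924, b = 0.10982.
Then c = 541.3 − a·162 − b·141 = 592.11.
At (267, 687): z = −109.3 + 75.4 + 592.11 = 558.3 m.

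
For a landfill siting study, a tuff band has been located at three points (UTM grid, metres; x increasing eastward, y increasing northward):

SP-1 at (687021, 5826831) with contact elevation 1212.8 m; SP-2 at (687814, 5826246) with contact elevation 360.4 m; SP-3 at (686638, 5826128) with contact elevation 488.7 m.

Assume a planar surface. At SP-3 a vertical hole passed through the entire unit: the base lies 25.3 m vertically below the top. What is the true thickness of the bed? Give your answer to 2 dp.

Two edge vectors: SP-1→SP-2 = (793, -585, -852.4), SP-1→SP-3 = (-383, -703, -724.1).
Normal n = (SP-1→SP-2) × (SP-1→SP-3) = (-175638.7, 900680.5, -781534).
So ∂z/∂x = −n_x/n_z = −0.22474 and ∂z/∂y = −n_y/n_z = 1.15245.
|∇z| = √(a²+b²) = 1.17416, so dip δ = arctan(1.17416) = 49.58°.
True thickness = vertical thickness × cos δ = 25.3 × cos 49.58° = 16.40 m.

16.40 m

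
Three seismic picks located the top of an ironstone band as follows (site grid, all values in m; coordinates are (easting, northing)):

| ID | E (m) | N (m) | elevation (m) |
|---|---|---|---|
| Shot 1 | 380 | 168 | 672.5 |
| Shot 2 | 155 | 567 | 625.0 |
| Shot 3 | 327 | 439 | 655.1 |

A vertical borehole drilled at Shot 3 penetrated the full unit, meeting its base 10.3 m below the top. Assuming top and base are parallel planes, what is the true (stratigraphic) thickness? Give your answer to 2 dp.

Let the plane be z = a·E + b·N + c.
Shot 2−Shot 1: −225a + 399b = −47.5;  Shot 3−Shot 1: −53a + 271b = −17.4.
Solving gives a = 0.14889, b = −0.03509.
|∇z| = √(a²+b²) = 0.15297, so dip δ = arctan(0.15297) = 8.70°.
True thickness = vertical thickness × cos δ = 10.3 × cos 8.70° = 10.18 m.

10.18 m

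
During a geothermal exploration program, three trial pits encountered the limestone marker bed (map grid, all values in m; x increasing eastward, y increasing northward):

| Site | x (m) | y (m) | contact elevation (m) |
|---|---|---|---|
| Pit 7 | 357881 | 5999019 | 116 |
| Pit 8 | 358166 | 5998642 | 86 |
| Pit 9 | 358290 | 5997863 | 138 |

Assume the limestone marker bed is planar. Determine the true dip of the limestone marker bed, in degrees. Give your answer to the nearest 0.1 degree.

15.0°

Let the plane be z = a·x + b·y + c.
Pit 8−Pit 7: 285a − 377b = −30;  Pit 9−Pit 7: 409a − 1156b = 22.
Solving gives a = −0.24519, b = −0.10578.
Gradient magnitude |∇z| = √(a² + b²) = √(0.06012 + 0.01119) = 0.26704.
True dip = arctan(0.26704) = 15.0°, dipping toward ENE (azimuth ≈ 067°).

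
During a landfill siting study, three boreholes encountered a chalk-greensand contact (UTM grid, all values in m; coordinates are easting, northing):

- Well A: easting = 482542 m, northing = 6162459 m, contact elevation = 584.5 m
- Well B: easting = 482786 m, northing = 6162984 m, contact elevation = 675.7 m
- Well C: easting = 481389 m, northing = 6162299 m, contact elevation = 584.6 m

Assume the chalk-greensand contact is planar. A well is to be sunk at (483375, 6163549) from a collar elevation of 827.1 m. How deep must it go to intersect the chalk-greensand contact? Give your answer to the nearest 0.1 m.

Let the plane be z = a·easting + b·northing + c.
Well B−Well A: 244a + 525b = 91.2;  Well C−Well A: −1153a − 160b = 0.1.
Solving gives a = −0.025860653, b = 0.185733332.
Then c = 584.5 − a·482542 − b·6162459 = −1131510.69.
At (483375, 6163549): z_contact = −12500.39 + 1144776.49 − 1131510.69 = 765.41 m.
Depth below ground = 827.1 − 765.41 = 61.7 m.

61.7 m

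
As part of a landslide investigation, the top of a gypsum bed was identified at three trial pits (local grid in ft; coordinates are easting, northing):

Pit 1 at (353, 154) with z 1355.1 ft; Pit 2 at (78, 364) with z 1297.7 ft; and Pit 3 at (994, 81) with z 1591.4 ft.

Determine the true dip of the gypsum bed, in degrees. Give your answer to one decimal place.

25.0°

Let the plane be z = a·easting + b·northing + c.
Pit 2−Pit 1: −275a + 210b = −57.4;  Pit 3−Pit 1: 641a − 73b = 236.3.
Solving gives a = 0.39667, b = 0.24612.
Gradient magnitude |∇z| = √(a² + b²) = √(0.15735 + 0.06057) = 0.46682.
True dip = arctan(0.46682) = 25.0°, dipping toward WSW (azimuth ≈ 238°).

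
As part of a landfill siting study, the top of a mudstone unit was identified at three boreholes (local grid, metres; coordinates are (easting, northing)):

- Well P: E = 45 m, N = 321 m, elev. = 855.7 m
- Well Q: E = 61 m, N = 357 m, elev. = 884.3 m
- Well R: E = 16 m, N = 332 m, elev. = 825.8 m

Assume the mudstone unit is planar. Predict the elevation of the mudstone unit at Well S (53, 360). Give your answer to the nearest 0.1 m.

876.0 m

Two edge vectors: Well P→Well Q = (16, 36, 28.6), Well P→Well R = (-29, 11, -29.9).
Normal n = (Well P→Well Q) × (Well P→Well R) = (-1391, -351, 1220).
So ∂z/∂E = −n_x/n_z = 1.14016 and ∂z/∂N = −n_y/n_z = 0.28770.
Intercept c from Well P: 855.7 − 51.31 − 92.35 = 712.04.
At (53, 360): z = 60.4 + 103.6 + 712.04 = 876.0 m.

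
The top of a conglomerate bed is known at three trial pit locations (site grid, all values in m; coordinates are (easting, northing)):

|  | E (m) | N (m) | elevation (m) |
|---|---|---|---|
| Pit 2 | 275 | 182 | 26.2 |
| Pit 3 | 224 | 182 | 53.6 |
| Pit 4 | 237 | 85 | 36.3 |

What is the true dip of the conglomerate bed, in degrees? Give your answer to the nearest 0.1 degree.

Let the plane be z = a·E + b·N + c.
Pit 3−Pit 2: −51a + 0b = 27.4;  Pit 4−Pit 2: −38a − 97b = 10.1.
Solving gives a = −0.53725, b = 0.10635.
Gradient magnitude |∇z| = √(a² + b²) = √(0.28864 + 0.01131) = 0.54768.
True dip = arctan(0.54768) = 28.7°, dipping toward E (azimuth ≈ 101°).

28.7°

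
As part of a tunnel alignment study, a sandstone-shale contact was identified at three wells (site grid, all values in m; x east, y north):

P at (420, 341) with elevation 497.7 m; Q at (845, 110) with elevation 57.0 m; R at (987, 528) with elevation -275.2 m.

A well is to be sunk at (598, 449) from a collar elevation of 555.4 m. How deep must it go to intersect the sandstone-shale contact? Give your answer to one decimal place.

Let the plane be z = a·x + b·y + c.
Q−P: 425a − 231b = −440.7;  R−P: 567a + 187b = −772.9.
Solving gives a = −1.23995, b = −0.37351.
Then c = 497.7 − a·420 − b·341 = 1145.85.
At (598, 449): z_contact = −741.49 − 167.71 + 1145.85 = 236.65 m.
Depth below ground = 555.4 − 236.65 = 318.8 m.

318.8 m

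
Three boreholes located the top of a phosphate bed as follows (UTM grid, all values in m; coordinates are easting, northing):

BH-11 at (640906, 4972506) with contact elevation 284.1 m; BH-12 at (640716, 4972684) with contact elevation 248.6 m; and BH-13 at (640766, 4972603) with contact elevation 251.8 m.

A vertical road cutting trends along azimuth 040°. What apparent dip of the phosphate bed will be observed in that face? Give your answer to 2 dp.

Let the plane be z = a·easting + b·northing + c.
BH-12−BH-11: −190a + 178b = −35.5;  BH-13−BH-11: −140a + 97b = −32.3.
Solving gives a = 0.35530, b = 0.17982.
Unit vector along 040° is (sin 40°, cos 40°) = (0.6428, 0.7660).
Slope in that direction = a·(0.6428) + b·(0.7660) = 0.36613.
Apparent dip = arctan|0.36613| = 20.11° (true dip is 21.7°, so apparent ≤ true as expected).

20.11°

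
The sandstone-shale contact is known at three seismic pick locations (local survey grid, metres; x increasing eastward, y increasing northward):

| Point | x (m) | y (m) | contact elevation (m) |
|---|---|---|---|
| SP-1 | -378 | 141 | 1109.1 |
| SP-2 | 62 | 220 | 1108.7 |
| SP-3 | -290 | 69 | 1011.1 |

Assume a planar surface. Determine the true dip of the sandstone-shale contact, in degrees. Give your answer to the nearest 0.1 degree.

Two edge vectors: SP-1→SP-2 = (440, 79, -0.4), SP-1→SP-3 = (88, -72, -98).
Normal n = (SP-1→SP-2) × (SP-1→SP-3) = (-7770.8, 43084.8, -38632).
So ∂z/∂x = −n_x/n_z = −0.20115 and ∂z/∂y = −n_y/n_z = 1.11526.
Gradient magnitude |∇z| = √(a² + b²) = √(0.04046 + 1.24381) = 1.13326.
True dip = arctan(1.13326) = 48.6°, dipping toward S (azimuth ≈ 170°).

48.6°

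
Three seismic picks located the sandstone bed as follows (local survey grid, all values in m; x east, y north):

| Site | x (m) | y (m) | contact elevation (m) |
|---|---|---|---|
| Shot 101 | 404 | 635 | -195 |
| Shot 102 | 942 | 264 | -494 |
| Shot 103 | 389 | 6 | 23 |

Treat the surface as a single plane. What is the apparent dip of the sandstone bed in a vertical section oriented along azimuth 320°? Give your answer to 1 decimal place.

14.1°

Let the plane be z = a·x + b·y + c.
Shot 102−Shot 101: 538a − 371b = −299;  Shot 103−Shot 101: −15a − 629b = 218.
Solving gives a = −0.78190, b = −0.32794.
Unit vector along 320° is (sin 320°, cos 320°) = (-0.6428, 0.7660).
Slope in that direction = a·(-0.6428) + b·(0.7660) = 0.25138.
Apparent dip = arctan|0.25138| = 14.1° (true dip is 40.3°, so apparent ≤ true as expected).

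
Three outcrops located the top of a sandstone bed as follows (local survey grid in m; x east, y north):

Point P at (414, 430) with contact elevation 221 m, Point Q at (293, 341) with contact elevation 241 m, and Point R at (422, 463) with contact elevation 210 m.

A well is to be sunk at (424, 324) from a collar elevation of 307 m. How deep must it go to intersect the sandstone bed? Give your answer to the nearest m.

Two edge vectors: Point P→Point Q = (-121, -89, 20), Point P→Point R = (8, 33, -11).
Normal n = (Point P→Point Q) × (Point P→Point R) = (319, -1171, -3281).
So ∂z/∂x = −n_x/n_z = 0.09723 and ∂z/∂y = −n_y/n_z = −0.35690.
Intercept c from Point P: 221 − 40.25 + 153.47 = 334.22.
At (424, 324): z_contact = 41.2 − 115.6 + 334.22 = 259.8 m.
Depth below ground = 307 − 259.8 = 47 m.

47 m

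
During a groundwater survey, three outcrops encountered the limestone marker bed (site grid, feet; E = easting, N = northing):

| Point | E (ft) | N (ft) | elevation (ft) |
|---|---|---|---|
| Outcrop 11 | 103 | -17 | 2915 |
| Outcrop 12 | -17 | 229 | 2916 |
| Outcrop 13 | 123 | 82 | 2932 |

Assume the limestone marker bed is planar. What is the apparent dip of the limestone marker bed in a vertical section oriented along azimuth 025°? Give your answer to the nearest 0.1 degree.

12.1°

Two edge vectors: Outcrop 11→Outcrop 12 = (-120, 246, 1), Outcrop 11→Outcrop 13 = (20, 99, 17).
Normal n = (Outcrop 11→Outcrop 12) × (Outcrop 11→Outcrop 13) = (4083, 2060, -16800).
So ∂z/∂E = −n_x/n_z = 0.24304 and ∂z/∂N = −n_y/n_z = 0.12262.
Unit vector along 025° is (sin 25°, cos 25°) = (0.4226, 0.9063).
Slope in that direction = a·(0.4226) + b·(0.9063) = 0.21384.
Apparent dip = arctan|0.21384| = 12.1° (true dip is 15.2°, so apparent ≤ true as expected).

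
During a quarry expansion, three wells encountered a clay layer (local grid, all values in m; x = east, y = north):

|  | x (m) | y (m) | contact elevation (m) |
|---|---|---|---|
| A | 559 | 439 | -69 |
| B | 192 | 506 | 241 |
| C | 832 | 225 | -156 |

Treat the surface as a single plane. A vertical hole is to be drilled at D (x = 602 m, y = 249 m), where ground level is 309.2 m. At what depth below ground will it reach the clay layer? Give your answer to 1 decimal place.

Let the plane be z = a·x + b·y + c.
B−A: −367a + 67b = 310;  C−A: 273a − 214b = −87.
Solving gives a = −1.00438, b = −0.87475.
Then c = -69 − a·559 − b·439 = 876.46.
At (602, 249): z_contact = −604.64 − 217.81 + 876.46 = 54.01 m.
Depth below ground = 309.2 − 54.01 = 255.2 m.

255.2 m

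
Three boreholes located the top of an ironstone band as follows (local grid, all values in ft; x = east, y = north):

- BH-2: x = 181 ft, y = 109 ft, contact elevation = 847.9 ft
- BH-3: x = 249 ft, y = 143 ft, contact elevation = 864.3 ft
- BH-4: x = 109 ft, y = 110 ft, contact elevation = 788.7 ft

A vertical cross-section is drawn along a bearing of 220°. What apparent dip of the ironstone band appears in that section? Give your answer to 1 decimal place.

19.2°

Let the plane be z = a·x + b·y + c.
BH-3−BH-2: 68a + 34b = 16.4;  BH-4−BH-2: −72a + 1b = −59.2.
Solving gives a = 0.80652, b = −1.13068.
Unit vector along 220° is (sin 220°, cos 220°) = (-0.6428, -0.7660).
Slope in that direction = a·(-0.6428) + b·(-0.7660) = 0.34773.
Apparent dip = arctan|0.34773| = 19.2° (true dip is 54.2°, so apparent ≤ true as expected).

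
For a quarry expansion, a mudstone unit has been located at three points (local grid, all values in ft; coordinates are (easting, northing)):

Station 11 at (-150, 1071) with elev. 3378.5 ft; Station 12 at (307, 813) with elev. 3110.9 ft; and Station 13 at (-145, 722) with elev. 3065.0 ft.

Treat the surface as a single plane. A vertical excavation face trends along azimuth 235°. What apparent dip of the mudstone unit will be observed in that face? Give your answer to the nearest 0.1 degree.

24.2°

Two edge vectors: Station 11→Station 12 = (457, -258, -267.6), Station 11→Station 13 = (5, -349, -313.5).
Normal n = (Station 11→Station 12) × (Station 11→Station 13) = (-12509.4, 141931.5, -158203).
So ∂z/∂E = −n_x/n_z = −0.07907 and ∂z/∂N = −n_y/n_z = 0.89715.
Unit vector along 235° is (sin 235°, cos 235°) = (-0.8192, -0.5736).
Slope in that direction = a·(-0.8192) + b·(-0.5736) = −0.44981.
Apparent dip = arctan|0.44981| = 24.2° (true dip is 42.0°, so apparent ≤ true as expected).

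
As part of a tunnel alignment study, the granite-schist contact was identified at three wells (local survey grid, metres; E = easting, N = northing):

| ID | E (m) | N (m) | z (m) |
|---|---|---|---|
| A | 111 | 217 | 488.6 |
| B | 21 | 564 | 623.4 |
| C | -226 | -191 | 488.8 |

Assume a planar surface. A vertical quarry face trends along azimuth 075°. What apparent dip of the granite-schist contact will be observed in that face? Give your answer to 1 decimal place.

Let the plane be z = a·E + b·N + c.
B−A: −90a + 347b = 134.8;  C−A: −337a − 408b = 0.2.
Solving gives a = −0.35838, b = 0.29552.
Unit vector along 075° is (sin 75°, cos 75°) = (0.9659, 0.2588).
Slope in that direction = a·(0.9659) + b·(0.2588) = −0.26968.
Apparent dip = arctan|0.26968| = 15.1° (true dip is 24.9°, so apparent ≤ true as expected).

15.1°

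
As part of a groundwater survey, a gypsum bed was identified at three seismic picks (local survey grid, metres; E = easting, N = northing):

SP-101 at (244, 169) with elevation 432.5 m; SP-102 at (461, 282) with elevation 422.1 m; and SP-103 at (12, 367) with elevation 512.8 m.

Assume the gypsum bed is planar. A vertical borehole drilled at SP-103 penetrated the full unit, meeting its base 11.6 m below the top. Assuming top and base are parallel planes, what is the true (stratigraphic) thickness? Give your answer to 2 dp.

Let the plane be z = a·E + b·N + c.
SP-102−SP-101: 217a + 113b = −10.4;  SP-103−SP-101: −232a + 198b = 80.3.
Solving gives a = −0.16092, b = 0.21700.
|∇z| = √(a²+b²) = 0.27016, so dip δ = arctan(0.27016) = 15.12°.
True thickness = vertical thickness × cos δ = 11.6 × cos 15.12° = 11.20 m.

11.20 m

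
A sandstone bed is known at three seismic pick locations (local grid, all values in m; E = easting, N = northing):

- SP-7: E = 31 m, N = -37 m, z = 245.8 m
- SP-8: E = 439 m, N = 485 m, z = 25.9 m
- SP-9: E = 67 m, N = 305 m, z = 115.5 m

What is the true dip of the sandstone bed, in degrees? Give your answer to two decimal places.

Let the plane be z = a·E + b·N + c.
SP-8−SP-7: 408a + 522b = −219.9;  SP-9−SP-7: 36a + 342b = −130.3.
Solving gives a = −0.05954, b = −0.37473.
Gradient magnitude |∇z| = √(a² + b²) = √(0.00355 + 0.14042) = 0.37943.
True dip = arctan(0.37943) = 20.78°, dipping toward N (azimuth ≈ 009°).

20.78°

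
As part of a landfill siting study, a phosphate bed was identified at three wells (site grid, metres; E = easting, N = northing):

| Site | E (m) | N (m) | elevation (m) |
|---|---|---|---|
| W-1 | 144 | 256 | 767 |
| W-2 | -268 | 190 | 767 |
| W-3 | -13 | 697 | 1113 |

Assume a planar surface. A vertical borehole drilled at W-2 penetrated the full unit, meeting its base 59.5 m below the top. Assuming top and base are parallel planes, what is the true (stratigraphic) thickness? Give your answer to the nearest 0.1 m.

Two edge vectors: W-1→W-2 = (-412, -66, 0), W-1→W-3 = (-157, 441, 346).
Normal n = (W-1→W-2) × (W-1→W-3) = (-22836, 142552, -192054).
So ∂z/∂E = −n_x/n_z = −0.11890 and ∂z/∂N = −n_y/n_z = 0.74225.
|∇z| = √(a²+b²) = 0.75171, so dip δ = arctan(0.75171) = 36.93°.
True thickness = vertical thickness × cos δ = 59.5 × cos 36.93° = 47.6 m.

47.6 m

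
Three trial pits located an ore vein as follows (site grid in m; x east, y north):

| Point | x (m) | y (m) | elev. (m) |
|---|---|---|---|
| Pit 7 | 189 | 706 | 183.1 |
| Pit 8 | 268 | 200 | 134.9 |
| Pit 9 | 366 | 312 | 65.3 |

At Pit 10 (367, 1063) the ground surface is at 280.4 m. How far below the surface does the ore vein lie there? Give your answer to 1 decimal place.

225.8 m

Two edge vectors: Pit 7→Pit 8 = (79, -506, -48.2), Pit 7→Pit 9 = (177, -394, -117.8).
Normal n = (Pit 7→Pit 8) × (Pit 7→Pit 9) = (40616, 774.8, 58436).
So ∂z/∂x = −n_x/n_z = −0.695051 and ∂z/∂y = −n_y/n_z = −0.013259.
Intercept c from Pit 7: 183.1 + 131.36 + 9.36 = 323.83.
At (367, 1063): z_contact = −255.08 − 14.09 + 323.83 = 54.65 m.
Depth below ground = 280.4 − 54.65 = 225.8 m.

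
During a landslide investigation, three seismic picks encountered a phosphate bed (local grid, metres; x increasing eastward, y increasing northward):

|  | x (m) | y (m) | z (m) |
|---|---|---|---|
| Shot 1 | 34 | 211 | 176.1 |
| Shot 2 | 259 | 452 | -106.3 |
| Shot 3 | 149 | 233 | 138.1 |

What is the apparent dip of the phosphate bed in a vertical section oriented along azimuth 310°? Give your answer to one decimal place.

30.0°

Two edge vectors: Shot 1→Shot 2 = (225, 241, -282.4), Shot 1→Shot 3 = (115, 22, -38).
Normal n = (Shot 1→Shot 2) × (Shot 1→Shot 3) = (-2945.2, -23926, -22765).
So ∂z/∂x = −n_x/n_z = −0.12937 and ∂z/∂y = −n_y/n_z = −1.05100.
Unit vector along 310° is (sin 310°, cos 310°) = (-0.7660, 0.6428).
Slope in that direction = a·(-0.7660) + b·(0.6428) = −0.57646.
Apparent dip = arctan|0.57646| = 30.0° (true dip is 46.6°, so apparent ≤ true as expected).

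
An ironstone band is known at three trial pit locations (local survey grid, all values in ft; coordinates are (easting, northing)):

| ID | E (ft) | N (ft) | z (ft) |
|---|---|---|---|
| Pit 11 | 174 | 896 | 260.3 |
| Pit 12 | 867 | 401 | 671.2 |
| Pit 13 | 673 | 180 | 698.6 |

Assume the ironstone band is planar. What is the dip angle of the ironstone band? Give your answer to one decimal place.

26.7°

Let the plane be z = a·E + b·N + c.
Pit 12−Pit 11: 693a − 495b = 410.9;  Pit 13−Pit 11: 499a − 716b = 438.3.
Solving gives a = 0.31000, b = −0.39611.
Gradient magnitude |∇z| = √(a² + b²) = √(0.09610 + 0.15690) = 0.50299.
True dip = arctan(0.50299) = 26.7°, dipping toward NW (azimuth ≈ 322°).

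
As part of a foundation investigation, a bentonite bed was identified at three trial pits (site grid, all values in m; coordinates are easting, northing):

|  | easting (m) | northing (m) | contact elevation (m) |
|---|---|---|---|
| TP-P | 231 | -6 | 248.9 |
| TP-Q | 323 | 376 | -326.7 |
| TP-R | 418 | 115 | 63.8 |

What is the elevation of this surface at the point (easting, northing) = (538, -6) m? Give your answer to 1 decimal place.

243.5 m

Let the plane be z = a·easting + b·northing + c.
TP-Q−TP-P: 92a + 382b = −575.6;  TP-R−TP-P: 187a + 121b = −185.1.
Solving gives a = −0.01759, b = −1.50257.
Then c = 248.9 − a·231 − b·-6 = 243.95.
At (538, -6): z = −9.5 + 9.0 + 243.95 = 243.5 m.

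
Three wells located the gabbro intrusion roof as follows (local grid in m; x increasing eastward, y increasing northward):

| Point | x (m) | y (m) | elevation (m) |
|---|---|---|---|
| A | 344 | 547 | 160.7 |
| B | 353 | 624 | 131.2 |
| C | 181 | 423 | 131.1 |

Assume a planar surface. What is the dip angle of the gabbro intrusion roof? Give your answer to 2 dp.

34.33°

Let the plane be z = a·x + b·y + c.
B−A: 9a + 77b = −29.5;  C−A: −163a − 124b = −29.6.
Solving gives a = 0.51921, b = −0.44380.
Gradient magnitude |∇z| = √(a² + b²) = √(0.26958 + 0.19696) = 0.68304.
True dip = arctan(0.68304) = 34.33°, dipping toward NW (azimuth ≈ 311°).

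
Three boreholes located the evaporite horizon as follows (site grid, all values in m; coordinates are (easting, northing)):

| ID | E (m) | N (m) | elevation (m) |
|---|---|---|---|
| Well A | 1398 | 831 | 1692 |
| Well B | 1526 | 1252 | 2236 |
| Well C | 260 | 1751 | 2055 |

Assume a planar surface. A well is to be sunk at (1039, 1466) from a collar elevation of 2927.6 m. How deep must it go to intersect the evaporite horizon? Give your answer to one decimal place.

736.6 m

Two edge vectors: Well A→Well B = (128, 421, 544), Well A→Well C = (-1138, 920, 363).
Normal n = (Well A→Well B) × (Well A→Well C) = (-347657, -665536, 596858).
So ∂z/∂E = −n_x/n_z = 0.582479 and ∂z/∂N = −n_y/n_z = 1.115066.
Intercept c from Well A: 1692 − 814.31 − 926.62 = −48.92.
At (1039, 1466): z_contact = 605.20 + 1634.69 − 48.92 = 2190.96 m.
Depth below ground = 2927.6 − 2190.96 = 736.6 m.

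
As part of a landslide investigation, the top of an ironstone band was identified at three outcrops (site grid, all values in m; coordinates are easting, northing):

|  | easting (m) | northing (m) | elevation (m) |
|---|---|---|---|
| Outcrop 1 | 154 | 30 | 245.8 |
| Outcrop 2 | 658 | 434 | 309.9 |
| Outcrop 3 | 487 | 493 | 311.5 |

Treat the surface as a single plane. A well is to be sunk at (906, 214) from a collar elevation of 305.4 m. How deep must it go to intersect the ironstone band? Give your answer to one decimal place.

13.8 m

Two edge vectors: Outcrop 1→Outcrop 2 = (504, 404, 64.1), Outcrop 1→Outcrop 3 = (333, 463, 65.7).
Normal n = (Outcrop 1→Outcrop 2) × (Outcrop 1→Outcrop 3) = (-3135.5, -11767.5, 98820).
So ∂z/∂easting = −n_x/n_z = 0.03173 and ∂z/∂northing = −n_y/n_z = 0.11908.
Intercept c from Outcrop 1: 245.8 − 4.89 − 3.57 = 237.34.
At (906, 214): z_contact = 28.75 + 25.48 + 237.34 = 291.57 m.
Depth below ground = 305.4 − 291.57 = 13.8 m.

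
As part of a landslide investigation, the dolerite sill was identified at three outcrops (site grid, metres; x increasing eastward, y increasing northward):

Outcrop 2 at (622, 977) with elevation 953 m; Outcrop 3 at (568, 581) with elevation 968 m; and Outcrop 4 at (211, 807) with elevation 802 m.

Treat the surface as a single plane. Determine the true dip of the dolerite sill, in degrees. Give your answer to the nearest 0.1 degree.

22.6°

Two edge vectors: Outcrop 2→Outcrop 3 = (-54, -396, 15), Outcrop 2→Outcrop 4 = (-411, -170, -151).
Normal n = (Outcrop 2→Outcrop 3) × (Outcrop 2→Outcrop 4) = (62346, -14319, -153576).
So ∂z/∂x = −n_x/n_z = 0.40596 and ∂z/∂y = −n_y/n_z = −0.09324.
Gradient magnitude |∇z| = √(a² + b²) = √(0.16481 + 0.00869) = 0.41653.
True dip = arctan(0.41653) = 22.6°, dipping toward WNW (azimuth ≈ 283°).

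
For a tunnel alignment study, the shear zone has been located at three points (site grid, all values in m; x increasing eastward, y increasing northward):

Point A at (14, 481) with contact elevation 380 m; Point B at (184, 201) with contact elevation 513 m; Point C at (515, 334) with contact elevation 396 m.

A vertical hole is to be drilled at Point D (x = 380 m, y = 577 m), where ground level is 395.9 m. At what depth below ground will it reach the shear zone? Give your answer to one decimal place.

117.0 m

Let the plane be z = a·x + b·y + c.
Point B−Point A: 170a − 280b = 133;  Point C−Point A: 501a − 147b = 16.
Solving gives a = −0.13072, b = −0.55437.
Then c = 380 − a·14 − b·481 = 648.48.
At (380, 577): z_contact = −49.67 − 319.87 + 648.48 = 278.94 m.
Depth below ground = 395.9 − 278.94 = 117.0 m.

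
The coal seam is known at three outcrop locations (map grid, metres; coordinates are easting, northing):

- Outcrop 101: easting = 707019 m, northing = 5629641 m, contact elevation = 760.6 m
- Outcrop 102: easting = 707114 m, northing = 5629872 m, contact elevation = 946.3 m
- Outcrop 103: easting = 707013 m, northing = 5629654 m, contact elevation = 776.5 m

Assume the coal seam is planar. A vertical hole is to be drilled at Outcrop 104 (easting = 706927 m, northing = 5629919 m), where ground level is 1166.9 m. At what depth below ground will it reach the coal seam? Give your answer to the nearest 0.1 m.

83.7 m

Two edge vectors: Outcrop 101→Outcrop 102 = (95, 231, 185.7), Outcrop 101→Outcrop 103 = (-6, 13, 15.9).
Normal n = (Outcrop 101→Outcrop 102) × (Outcrop 101→Outcrop 103) = (1258.8, -2624.7, 2621).
So ∂z/∂easting = −n_x/n_z = −0.480274704 and ∂z/∂northing = −n_y/n_z = 1.001411675.
Intercept c from Outcrop 101: 760.6 + 339563.34 − 5637588.22 = −5297264.28.
At (706927, 5629919): z_contact = −339519.16 + 5637866.62 − 5297264.28 = 1083.18 m.
Depth below ground = 1166.9 − 1083.18 = 83.7 m.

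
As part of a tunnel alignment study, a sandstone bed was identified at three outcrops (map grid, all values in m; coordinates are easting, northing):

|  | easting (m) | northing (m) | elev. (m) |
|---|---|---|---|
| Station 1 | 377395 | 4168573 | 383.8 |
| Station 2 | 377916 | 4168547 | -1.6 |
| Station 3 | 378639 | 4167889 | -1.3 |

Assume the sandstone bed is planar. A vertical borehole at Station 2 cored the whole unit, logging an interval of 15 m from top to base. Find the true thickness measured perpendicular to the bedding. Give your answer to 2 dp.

Two edge vectors: Station 1→Station 2 = (521, -26, -385.4), Station 1→Station 3 = (1244, -684, -385.1).
Normal n = (Station 1→Station 2) × (Station 1→Station 3) = (-253601, -278800.5, -324020).
So ∂z/∂easting = −n_x/n_z = −0.78267 and ∂z/∂northing = −n_y/n_z = −0.86044.
|∇z| = √(a²+b²) = 1.16316, so dip δ = arctan(1.16316) = 49.31°.
True thickness = vertical thickness × cos δ = 15 × cos 49.31° = 9.78 m.

9.78 m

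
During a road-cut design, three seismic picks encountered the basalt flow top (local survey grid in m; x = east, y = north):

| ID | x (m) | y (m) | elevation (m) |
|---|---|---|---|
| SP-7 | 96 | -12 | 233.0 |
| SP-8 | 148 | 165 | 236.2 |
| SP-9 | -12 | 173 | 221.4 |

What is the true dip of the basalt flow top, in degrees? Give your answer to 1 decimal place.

5.3°

Two edge vectors: SP-7→SP-8 = (52, 177, 3.2), SP-7→SP-9 = (-108, 185, -11.6).
Normal n = (SP-7→SP-8) × (SP-7→SP-9) = (-2645.2, 257.6, 28736).
So ∂z/∂x = −n_x/n_z = 0.09205 and ∂z/∂y = −n_y/n_z = −0.00896.
Gradient magnitude |∇z| = √(a² + b²) = √(0.00847 + 0.00008) = 0.09249.
True dip = arctan(0.09249) = 5.3°, dipping toward W (azimuth ≈ 276°).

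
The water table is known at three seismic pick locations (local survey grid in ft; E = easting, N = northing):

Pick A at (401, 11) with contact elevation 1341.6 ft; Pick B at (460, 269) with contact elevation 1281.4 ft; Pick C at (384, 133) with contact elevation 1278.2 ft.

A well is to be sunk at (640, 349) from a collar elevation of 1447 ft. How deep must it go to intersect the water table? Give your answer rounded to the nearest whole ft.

58 ft

Let the plane be z = a·E + b·N + c.
Pick B−Pick A: 59a + 258b = −60.2;  Pick C−Pick A: −17a + 122b = −63.4.
Solving gives a = 0.77804, b = −0.41126.
Then c = 1341.6 − a·401 − b·11 = 1034.13.
At (640, 349): z_contact = 497.9 − 143.5 + 1034.13 = 1388.5 ft.
Depth below ground = 1447 − 1388.5 = 58 ft.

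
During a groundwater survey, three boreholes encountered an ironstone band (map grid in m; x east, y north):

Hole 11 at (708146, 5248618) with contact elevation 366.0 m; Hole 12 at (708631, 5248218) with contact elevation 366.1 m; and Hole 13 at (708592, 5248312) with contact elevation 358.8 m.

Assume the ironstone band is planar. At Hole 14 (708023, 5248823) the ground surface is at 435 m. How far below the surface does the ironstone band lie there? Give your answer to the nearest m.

81 m

Let the plane be z = a·x + b·y + c.
Hole 12−Hole 11: 485a − 400b = 0.1;  Hole 13−Hole 11: 446a − 306b = −7.2.
Solving gives a = −0.09705235, b = −0.11792598.
Then c = 366 − a·708146 − b·5248618 = 688041.63.
At (708023, 5248823): z_contact = −68715.3 − 618972.6 + 688041.63 = 353.8 m.
Depth below ground = 435 − 353.8 = 81 m.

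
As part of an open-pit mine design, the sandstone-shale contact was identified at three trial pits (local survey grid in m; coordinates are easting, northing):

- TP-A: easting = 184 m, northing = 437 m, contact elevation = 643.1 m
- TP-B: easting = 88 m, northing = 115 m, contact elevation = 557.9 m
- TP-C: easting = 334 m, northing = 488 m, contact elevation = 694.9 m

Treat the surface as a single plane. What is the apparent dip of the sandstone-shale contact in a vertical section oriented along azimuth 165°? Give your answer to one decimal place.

Let the plane be z = a·easting + b·northing + c.
TP-B−TP-A: −96a − 322b = −85.2;  TP-C−TP-A: 150a + 51b = 51.8.
Solving gives a = 0.28418, b = 0.17987.
Unit vector along 165° is (sin 165°, cos 165°) = (0.2588, -0.9659).
Slope in that direction = a·(0.2588) + b·(-0.9659) = −0.10019.
Apparent dip = arctan|0.10019| = 5.7° (true dip is 18.6°, so apparent ≤ true as expected).

5.7°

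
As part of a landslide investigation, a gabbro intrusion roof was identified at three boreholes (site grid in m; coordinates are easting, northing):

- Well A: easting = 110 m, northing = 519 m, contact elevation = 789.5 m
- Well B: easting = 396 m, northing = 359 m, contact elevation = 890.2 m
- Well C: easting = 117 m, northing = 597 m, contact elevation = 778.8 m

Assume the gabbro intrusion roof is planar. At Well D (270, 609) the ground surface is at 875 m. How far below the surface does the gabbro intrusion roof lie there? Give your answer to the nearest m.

58 m

Two edge vectors: Well A→Well B = (286, -160, 100.7), Well A→Well C = (7, 78, -10.7).
Normal n = (Well A→Well B) × (Well A→Well C) = (-6142.6, 3765.1, 23428).
So ∂z/∂easting = −n_x/n_z = 0.26219 and ∂z/∂northing = −n_y/n_z = −0.16071.
Intercept c from Well A: 789.5 − 28.84 + 83.41 = 844.07.
At (270, 609): z_contact = 70.8 − 97.9 + 844.07 = 817.0 m.
Depth below ground = 875 − 817.0 = 58 m.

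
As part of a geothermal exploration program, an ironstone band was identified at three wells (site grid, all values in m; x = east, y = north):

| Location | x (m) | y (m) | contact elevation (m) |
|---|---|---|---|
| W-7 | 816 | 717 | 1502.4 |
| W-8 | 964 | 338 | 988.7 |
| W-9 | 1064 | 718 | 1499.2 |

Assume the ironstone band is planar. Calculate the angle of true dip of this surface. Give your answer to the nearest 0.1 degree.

Let the plane be z = a·x + b·y + c.
W-8−W-7: 148a − 379b = −513.7;  W-9−W-7: 248a + 1b = −3.2.
Solving gives a = −0.01834, b = 1.34825.
Gradient magnitude |∇z| = √(a² + b²) = √(0.00034 + 1.81777) = 1.34837.
True dip = arctan(1.34837) = 53.4°, dipping toward S (azimuth ≈ 179°).

53.4°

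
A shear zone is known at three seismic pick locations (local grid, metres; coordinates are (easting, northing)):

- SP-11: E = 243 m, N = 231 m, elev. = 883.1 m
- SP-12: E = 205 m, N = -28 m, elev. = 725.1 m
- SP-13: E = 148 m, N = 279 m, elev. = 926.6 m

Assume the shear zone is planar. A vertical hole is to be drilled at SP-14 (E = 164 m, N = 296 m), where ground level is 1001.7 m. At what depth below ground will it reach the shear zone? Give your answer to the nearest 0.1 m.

66.6 m

Two edge vectors: SP-11→SP-12 = (-38, -259, -158), SP-11→SP-13 = (-95, 48, 43.5).
Normal n = (SP-11→SP-12) × (SP-11→SP-13) = (-3682.5, 16663, -26429).
So ∂z/∂E = −n_x/n_z = −0.13934 and ∂z/∂N = −n_y/n_z = 0.63048.
Intercept c from SP-11: 883.1 + 33.86 − 145.64 = 771.32.
At (164, 296): z_contact = −22.85 + 186.62 + 771.32 = 935.09 m.
Depth below ground = 1001.7 − 935.09 = 66.6 m.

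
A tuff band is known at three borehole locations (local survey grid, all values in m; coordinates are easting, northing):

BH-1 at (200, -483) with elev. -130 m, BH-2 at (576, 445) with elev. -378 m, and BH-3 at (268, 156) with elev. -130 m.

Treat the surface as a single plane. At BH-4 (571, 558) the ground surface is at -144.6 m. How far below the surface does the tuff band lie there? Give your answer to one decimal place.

218.2 m

Two edge vectors: BH-1→BH-2 = (376, 928, -248), BH-1→BH-3 = (68, 639, 0).
Normal n = (BH-1→BH-2) × (BH-1→BH-3) = (158472, -16864, 177160).
So ∂z/∂easting = −n_x/n_z = −0.89451 and ∂z/∂northing = −n_y/n_z = 0.09519.
Intercept c from BH-1: -130 + 178.90 + 45.98 = 94.88.
At (571, 558): z_contact = −510.77 + 53.12 + 94.88 = -362.77 m.
Depth below ground = -144.6 − (-362.77) = 218.2 m.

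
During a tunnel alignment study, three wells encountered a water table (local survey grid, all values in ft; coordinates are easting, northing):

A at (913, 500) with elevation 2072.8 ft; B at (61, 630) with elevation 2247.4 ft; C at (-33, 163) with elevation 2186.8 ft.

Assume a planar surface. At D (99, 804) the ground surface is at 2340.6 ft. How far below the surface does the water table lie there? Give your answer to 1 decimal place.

71.2 ft

Two edge vectors: A→B = (-852, 130, 174.6), A→C = (-946, -337, 114).
Normal n = (A→B) × (A→C) = (73660.2, -68043.6, 410104).
So ∂z/∂easting = −n_x/n_z = −0.17961 and ∂z/∂northing = −n_y/n_z = 0.16592.
Intercept c from A: 2072.8 + 163.99 − 82.96 = 2153.83.
At (99, 804): z_contact = −17.78 + 133.40 + 2153.83 = 2269.44 ft.
Depth below ground = 2340.6 − 2269.44 = 71.2 ft.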